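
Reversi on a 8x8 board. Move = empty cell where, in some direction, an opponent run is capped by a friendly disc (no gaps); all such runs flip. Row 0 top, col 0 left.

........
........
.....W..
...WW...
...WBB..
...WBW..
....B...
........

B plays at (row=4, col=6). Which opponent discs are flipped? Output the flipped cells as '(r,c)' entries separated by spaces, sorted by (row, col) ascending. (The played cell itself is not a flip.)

Answer: (5,5)

Derivation:
Dir NW: first cell '.' (not opp) -> no flip
Dir N: first cell '.' (not opp) -> no flip
Dir NE: first cell '.' (not opp) -> no flip
Dir W: first cell 'B' (not opp) -> no flip
Dir E: first cell '.' (not opp) -> no flip
Dir SW: opp run (5,5) capped by B -> flip
Dir S: first cell '.' (not opp) -> no flip
Dir SE: first cell '.' (not opp) -> no flip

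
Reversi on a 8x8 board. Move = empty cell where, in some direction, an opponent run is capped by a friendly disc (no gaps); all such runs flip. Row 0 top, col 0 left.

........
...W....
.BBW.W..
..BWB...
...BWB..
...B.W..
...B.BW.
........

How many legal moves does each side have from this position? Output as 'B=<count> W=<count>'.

-- B to move --
(0,2): no bracket -> illegal
(0,3): flips 3 -> legal
(0,4): flips 1 -> legal
(1,2): flips 1 -> legal
(1,4): flips 1 -> legal
(1,5): no bracket -> illegal
(1,6): flips 1 -> legal
(2,4): flips 1 -> legal
(2,6): no bracket -> illegal
(3,5): flips 1 -> legal
(3,6): no bracket -> illegal
(4,2): no bracket -> illegal
(4,6): no bracket -> illegal
(5,4): flips 1 -> legal
(5,6): no bracket -> illegal
(5,7): no bracket -> illegal
(6,4): no bracket -> illegal
(6,7): flips 1 -> legal
(7,5): no bracket -> illegal
(7,6): no bracket -> illegal
(7,7): flips 4 -> legal
B mobility = 10
-- W to move --
(1,0): no bracket -> illegal
(1,1): flips 1 -> legal
(1,2): no bracket -> illegal
(2,0): flips 2 -> legal
(2,4): flips 1 -> legal
(3,0): no bracket -> illegal
(3,1): flips 2 -> legal
(3,5): flips 2 -> legal
(3,6): no bracket -> illegal
(4,1): flips 1 -> legal
(4,2): flips 1 -> legal
(4,6): flips 1 -> legal
(5,2): flips 2 -> legal
(5,4): no bracket -> illegal
(5,6): flips 2 -> legal
(6,2): flips 1 -> legal
(6,4): flips 1 -> legal
(7,2): no bracket -> illegal
(7,3): flips 3 -> legal
(7,4): no bracket -> illegal
(7,5): flips 1 -> legal
(7,6): no bracket -> illegal
W mobility = 14

Answer: B=10 W=14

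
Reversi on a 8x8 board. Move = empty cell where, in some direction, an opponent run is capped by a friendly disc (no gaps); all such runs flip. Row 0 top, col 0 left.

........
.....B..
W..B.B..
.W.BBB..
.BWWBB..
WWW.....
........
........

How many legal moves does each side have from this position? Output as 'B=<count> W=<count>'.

-- B to move --
(1,0): no bracket -> illegal
(1,1): no bracket -> illegal
(2,1): flips 1 -> legal
(2,2): no bracket -> illegal
(3,0): no bracket -> illegal
(3,2): no bracket -> illegal
(4,0): no bracket -> illegal
(5,3): flips 1 -> legal
(5,4): no bracket -> illegal
(6,0): flips 2 -> legal
(6,1): flips 3 -> legal
(6,2): no bracket -> illegal
(6,3): flips 1 -> legal
B mobility = 5
-- W to move --
(0,4): no bracket -> illegal
(0,5): no bracket -> illegal
(0,6): no bracket -> illegal
(1,2): no bracket -> illegal
(1,3): flips 2 -> legal
(1,4): no bracket -> illegal
(1,6): flips 2 -> legal
(2,2): no bracket -> illegal
(2,4): flips 1 -> legal
(2,6): no bracket -> illegal
(3,0): flips 1 -> legal
(3,2): flips 1 -> legal
(3,6): no bracket -> illegal
(4,0): flips 1 -> legal
(4,6): flips 2 -> legal
(5,3): no bracket -> illegal
(5,4): no bracket -> illegal
(5,5): no bracket -> illegal
(5,6): no bracket -> illegal
W mobility = 7

Answer: B=5 W=7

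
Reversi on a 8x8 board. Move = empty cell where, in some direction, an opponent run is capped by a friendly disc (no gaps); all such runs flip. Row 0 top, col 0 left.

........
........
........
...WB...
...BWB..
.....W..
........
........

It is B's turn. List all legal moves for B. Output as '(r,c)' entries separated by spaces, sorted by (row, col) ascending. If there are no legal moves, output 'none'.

Answer: (2,3) (3,2) (5,4) (6,5)

Derivation:
(2,2): no bracket -> illegal
(2,3): flips 1 -> legal
(2,4): no bracket -> illegal
(3,2): flips 1 -> legal
(3,5): no bracket -> illegal
(4,2): no bracket -> illegal
(4,6): no bracket -> illegal
(5,3): no bracket -> illegal
(5,4): flips 1 -> legal
(5,6): no bracket -> illegal
(6,4): no bracket -> illegal
(6,5): flips 1 -> legal
(6,6): no bracket -> illegal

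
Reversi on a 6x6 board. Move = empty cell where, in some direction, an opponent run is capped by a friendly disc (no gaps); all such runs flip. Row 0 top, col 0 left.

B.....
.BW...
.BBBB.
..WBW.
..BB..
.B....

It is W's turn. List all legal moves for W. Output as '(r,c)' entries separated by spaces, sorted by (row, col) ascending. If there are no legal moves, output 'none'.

Answer: (1,0) (1,4) (3,0) (5,2) (5,4)

Derivation:
(0,1): no bracket -> illegal
(0,2): no bracket -> illegal
(1,0): flips 2 -> legal
(1,3): no bracket -> illegal
(1,4): flips 2 -> legal
(1,5): no bracket -> illegal
(2,0): no bracket -> illegal
(2,5): no bracket -> illegal
(3,0): flips 1 -> legal
(3,1): no bracket -> illegal
(3,5): no bracket -> illegal
(4,0): no bracket -> illegal
(4,1): no bracket -> illegal
(4,4): no bracket -> illegal
(5,0): no bracket -> illegal
(5,2): flips 2 -> legal
(5,3): no bracket -> illegal
(5,4): flips 1 -> legal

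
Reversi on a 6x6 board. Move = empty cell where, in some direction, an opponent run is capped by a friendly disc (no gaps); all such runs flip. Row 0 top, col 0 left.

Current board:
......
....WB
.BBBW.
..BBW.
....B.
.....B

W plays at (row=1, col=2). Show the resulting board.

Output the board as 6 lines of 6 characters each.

Place W at (1,2); scan 8 dirs for brackets.
Dir NW: first cell '.' (not opp) -> no flip
Dir N: first cell '.' (not opp) -> no flip
Dir NE: first cell '.' (not opp) -> no flip
Dir W: first cell '.' (not opp) -> no flip
Dir E: first cell '.' (not opp) -> no flip
Dir SW: opp run (2,1), next='.' -> no flip
Dir S: opp run (2,2) (3,2), next='.' -> no flip
Dir SE: opp run (2,3) capped by W -> flip
All flips: (2,3)

Answer: ......
..W.WB
.BBWW.
..BBW.
....B.
.....B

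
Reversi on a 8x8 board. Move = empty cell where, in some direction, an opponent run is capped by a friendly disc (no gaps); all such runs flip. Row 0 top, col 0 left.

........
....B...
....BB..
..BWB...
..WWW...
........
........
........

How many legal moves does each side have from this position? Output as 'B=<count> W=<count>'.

-- B to move --
(2,2): no bracket -> illegal
(2,3): no bracket -> illegal
(3,1): no bracket -> illegal
(3,5): no bracket -> illegal
(4,1): no bracket -> illegal
(4,5): no bracket -> illegal
(5,1): flips 2 -> legal
(5,2): flips 2 -> legal
(5,3): no bracket -> illegal
(5,4): flips 2 -> legal
(5,5): no bracket -> illegal
B mobility = 3
-- W to move --
(0,3): no bracket -> illegal
(0,4): flips 3 -> legal
(0,5): no bracket -> illegal
(1,3): no bracket -> illegal
(1,5): flips 1 -> legal
(1,6): flips 2 -> legal
(2,1): flips 1 -> legal
(2,2): flips 1 -> legal
(2,3): no bracket -> illegal
(2,6): no bracket -> illegal
(3,1): flips 1 -> legal
(3,5): flips 1 -> legal
(3,6): no bracket -> illegal
(4,1): no bracket -> illegal
(4,5): no bracket -> illegal
W mobility = 7

Answer: B=3 W=7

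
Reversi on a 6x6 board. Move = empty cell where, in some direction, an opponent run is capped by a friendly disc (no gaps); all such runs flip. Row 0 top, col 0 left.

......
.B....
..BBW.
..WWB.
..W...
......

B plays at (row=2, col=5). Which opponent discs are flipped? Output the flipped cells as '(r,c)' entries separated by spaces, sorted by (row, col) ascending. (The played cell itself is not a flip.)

Dir NW: first cell '.' (not opp) -> no flip
Dir N: first cell '.' (not opp) -> no flip
Dir NE: edge -> no flip
Dir W: opp run (2,4) capped by B -> flip
Dir E: edge -> no flip
Dir SW: first cell 'B' (not opp) -> no flip
Dir S: first cell '.' (not opp) -> no flip
Dir SE: edge -> no flip

Answer: (2,4)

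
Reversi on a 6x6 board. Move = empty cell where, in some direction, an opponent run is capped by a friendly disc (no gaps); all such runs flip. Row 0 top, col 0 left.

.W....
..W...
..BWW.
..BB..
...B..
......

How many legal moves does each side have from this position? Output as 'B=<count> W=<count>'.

Answer: B=5 W=4

Derivation:
-- B to move --
(0,0): no bracket -> illegal
(0,2): flips 1 -> legal
(0,3): no bracket -> illegal
(1,0): no bracket -> illegal
(1,1): no bracket -> illegal
(1,3): flips 1 -> legal
(1,4): flips 1 -> legal
(1,5): flips 1 -> legal
(2,1): no bracket -> illegal
(2,5): flips 2 -> legal
(3,4): no bracket -> illegal
(3,5): no bracket -> illegal
B mobility = 5
-- W to move --
(1,1): no bracket -> illegal
(1,3): no bracket -> illegal
(2,1): flips 1 -> legal
(3,1): no bracket -> illegal
(3,4): no bracket -> illegal
(4,1): flips 1 -> legal
(4,2): flips 3 -> legal
(4,4): no bracket -> illegal
(5,2): no bracket -> illegal
(5,3): flips 2 -> legal
(5,4): no bracket -> illegal
W mobility = 4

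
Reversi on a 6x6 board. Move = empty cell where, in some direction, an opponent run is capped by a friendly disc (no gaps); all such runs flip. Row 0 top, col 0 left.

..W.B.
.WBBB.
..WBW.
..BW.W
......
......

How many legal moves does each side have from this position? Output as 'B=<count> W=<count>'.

-- B to move --
(0,0): no bracket -> illegal
(0,1): no bracket -> illegal
(0,3): no bracket -> illegal
(1,0): flips 1 -> legal
(1,5): no bracket -> illegal
(2,0): no bracket -> illegal
(2,1): flips 1 -> legal
(2,5): flips 1 -> legal
(3,1): flips 1 -> legal
(3,4): flips 2 -> legal
(4,2): no bracket -> illegal
(4,3): flips 1 -> legal
(4,4): no bracket -> illegal
(4,5): no bracket -> illegal
B mobility = 6
-- W to move --
(0,1): no bracket -> illegal
(0,3): flips 2 -> legal
(0,5): no bracket -> illegal
(1,5): flips 3 -> legal
(2,1): no bracket -> illegal
(2,5): no bracket -> illegal
(3,1): flips 1 -> legal
(3,4): no bracket -> illegal
(4,1): no bracket -> illegal
(4,2): flips 1 -> legal
(4,3): no bracket -> illegal
W mobility = 4

Answer: B=6 W=4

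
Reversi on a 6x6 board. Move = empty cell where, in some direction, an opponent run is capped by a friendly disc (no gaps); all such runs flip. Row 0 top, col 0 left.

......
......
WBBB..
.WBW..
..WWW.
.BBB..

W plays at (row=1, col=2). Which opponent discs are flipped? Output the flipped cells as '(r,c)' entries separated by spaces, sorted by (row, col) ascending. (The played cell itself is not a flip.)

Dir NW: first cell '.' (not opp) -> no flip
Dir N: first cell '.' (not opp) -> no flip
Dir NE: first cell '.' (not opp) -> no flip
Dir W: first cell '.' (not opp) -> no flip
Dir E: first cell '.' (not opp) -> no flip
Dir SW: opp run (2,1), next='.' -> no flip
Dir S: opp run (2,2) (3,2) capped by W -> flip
Dir SE: opp run (2,3), next='.' -> no flip

Answer: (2,2) (3,2)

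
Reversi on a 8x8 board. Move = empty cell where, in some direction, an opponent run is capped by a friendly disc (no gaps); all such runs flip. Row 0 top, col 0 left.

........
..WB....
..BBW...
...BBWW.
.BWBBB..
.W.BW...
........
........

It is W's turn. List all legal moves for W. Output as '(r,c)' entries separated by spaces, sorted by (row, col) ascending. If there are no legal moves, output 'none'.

(0,2): flips 1 -> legal
(0,3): no bracket -> illegal
(0,4): no bracket -> illegal
(1,1): no bracket -> illegal
(1,4): flips 1 -> legal
(2,1): flips 2 -> legal
(2,5): no bracket -> illegal
(3,0): no bracket -> illegal
(3,1): flips 1 -> legal
(3,2): flips 4 -> legal
(4,0): flips 1 -> legal
(4,6): flips 3 -> legal
(5,0): no bracket -> illegal
(5,2): flips 1 -> legal
(5,5): flips 1 -> legal
(5,6): flips 3 -> legal
(6,2): flips 2 -> legal
(6,3): no bracket -> illegal
(6,4): flips 1 -> legal

Answer: (0,2) (1,4) (2,1) (3,1) (3,2) (4,0) (4,6) (5,2) (5,5) (5,6) (6,2) (6,4)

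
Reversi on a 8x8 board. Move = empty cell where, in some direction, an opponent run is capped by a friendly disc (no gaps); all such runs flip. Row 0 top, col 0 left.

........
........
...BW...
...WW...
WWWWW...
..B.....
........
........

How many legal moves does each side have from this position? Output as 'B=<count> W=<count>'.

-- B to move --
(1,3): no bracket -> illegal
(1,4): no bracket -> illegal
(1,5): no bracket -> illegal
(2,2): no bracket -> illegal
(2,5): flips 3 -> legal
(3,0): flips 1 -> legal
(3,1): no bracket -> illegal
(3,2): flips 1 -> legal
(3,5): no bracket -> illegal
(4,5): flips 1 -> legal
(5,0): no bracket -> illegal
(5,1): no bracket -> illegal
(5,3): flips 2 -> legal
(5,4): no bracket -> illegal
(5,5): no bracket -> illegal
B mobility = 5
-- W to move --
(1,2): flips 1 -> legal
(1,3): flips 1 -> legal
(1,4): no bracket -> illegal
(2,2): flips 1 -> legal
(3,2): no bracket -> illegal
(5,1): no bracket -> illegal
(5,3): no bracket -> illegal
(6,1): flips 1 -> legal
(6,2): flips 1 -> legal
(6,3): flips 1 -> legal
W mobility = 6

Answer: B=5 W=6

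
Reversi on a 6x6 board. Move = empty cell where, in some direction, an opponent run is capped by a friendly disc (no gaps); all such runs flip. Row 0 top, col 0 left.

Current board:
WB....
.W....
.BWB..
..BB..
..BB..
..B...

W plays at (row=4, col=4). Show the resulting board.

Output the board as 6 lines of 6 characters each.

Place W at (4,4); scan 8 dirs for brackets.
Dir NW: opp run (3,3) capped by W -> flip
Dir N: first cell '.' (not opp) -> no flip
Dir NE: first cell '.' (not opp) -> no flip
Dir W: opp run (4,3) (4,2), next='.' -> no flip
Dir E: first cell '.' (not opp) -> no flip
Dir SW: first cell '.' (not opp) -> no flip
Dir S: first cell '.' (not opp) -> no flip
Dir SE: first cell '.' (not opp) -> no flip
All flips: (3,3)

Answer: WB....
.W....
.BWB..
..BW..
..BBW.
..B...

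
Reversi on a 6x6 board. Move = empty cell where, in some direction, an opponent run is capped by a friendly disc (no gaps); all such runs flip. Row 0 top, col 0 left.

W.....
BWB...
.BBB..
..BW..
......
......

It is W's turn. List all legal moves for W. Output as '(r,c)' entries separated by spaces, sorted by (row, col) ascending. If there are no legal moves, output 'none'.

(0,1): no bracket -> illegal
(0,2): no bracket -> illegal
(0,3): no bracket -> illegal
(1,3): flips 2 -> legal
(1,4): no bracket -> illegal
(2,0): flips 1 -> legal
(2,4): no bracket -> illegal
(3,0): no bracket -> illegal
(3,1): flips 2 -> legal
(3,4): no bracket -> illegal
(4,1): no bracket -> illegal
(4,2): no bracket -> illegal
(4,3): no bracket -> illegal

Answer: (1,3) (2,0) (3,1)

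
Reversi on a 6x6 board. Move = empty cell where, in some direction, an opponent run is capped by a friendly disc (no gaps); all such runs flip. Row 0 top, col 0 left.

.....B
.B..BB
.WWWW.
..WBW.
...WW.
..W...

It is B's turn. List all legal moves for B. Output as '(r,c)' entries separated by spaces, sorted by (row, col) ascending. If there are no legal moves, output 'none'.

Answer: (1,3) (3,1) (3,5) (4,1) (5,3) (5,4) (5,5)

Derivation:
(1,0): no bracket -> illegal
(1,2): no bracket -> illegal
(1,3): flips 1 -> legal
(2,0): no bracket -> illegal
(2,5): no bracket -> illegal
(3,0): no bracket -> illegal
(3,1): flips 2 -> legal
(3,5): flips 1 -> legal
(4,1): flips 2 -> legal
(4,2): no bracket -> illegal
(4,5): no bracket -> illegal
(5,1): no bracket -> illegal
(5,3): flips 1 -> legal
(5,4): flips 3 -> legal
(5,5): flips 1 -> legal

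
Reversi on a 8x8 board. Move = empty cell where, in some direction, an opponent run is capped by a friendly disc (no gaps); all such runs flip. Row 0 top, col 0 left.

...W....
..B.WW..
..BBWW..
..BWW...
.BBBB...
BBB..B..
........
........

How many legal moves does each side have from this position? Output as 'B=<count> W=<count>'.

-- B to move --
(0,2): no bracket -> illegal
(0,4): flips 3 -> legal
(0,5): flips 1 -> legal
(0,6): flips 3 -> legal
(1,3): no bracket -> illegal
(1,6): flips 2 -> legal
(2,6): flips 2 -> legal
(3,5): flips 2 -> legal
(3,6): no bracket -> illegal
(4,5): flips 1 -> legal
B mobility = 7
-- W to move --
(0,1): flips 2 -> legal
(0,2): no bracket -> illegal
(1,1): flips 1 -> legal
(1,3): flips 1 -> legal
(2,1): flips 3 -> legal
(3,0): no bracket -> illegal
(3,1): flips 1 -> legal
(3,5): no bracket -> illegal
(4,0): no bracket -> illegal
(4,5): no bracket -> illegal
(4,6): no bracket -> illegal
(5,3): flips 1 -> legal
(5,4): flips 1 -> legal
(5,6): no bracket -> illegal
(6,0): flips 2 -> legal
(6,1): flips 2 -> legal
(6,2): no bracket -> illegal
(6,3): no bracket -> illegal
(6,4): no bracket -> illegal
(6,5): no bracket -> illegal
(6,6): flips 2 -> legal
W mobility = 10

Answer: B=7 W=10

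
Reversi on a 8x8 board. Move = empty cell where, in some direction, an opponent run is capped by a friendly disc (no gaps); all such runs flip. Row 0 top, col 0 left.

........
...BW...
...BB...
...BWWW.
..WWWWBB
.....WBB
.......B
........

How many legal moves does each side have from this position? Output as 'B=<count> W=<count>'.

Answer: B=12 W=8

Derivation:
-- B to move --
(0,3): no bracket -> illegal
(0,4): flips 1 -> legal
(0,5): flips 1 -> legal
(1,5): flips 1 -> legal
(2,5): flips 1 -> legal
(2,6): flips 1 -> legal
(2,7): no bracket -> illegal
(3,1): no bracket -> illegal
(3,2): no bracket -> illegal
(3,7): flips 3 -> legal
(4,1): flips 4 -> legal
(5,1): flips 1 -> legal
(5,2): no bracket -> illegal
(5,3): flips 1 -> legal
(5,4): flips 3 -> legal
(6,4): flips 1 -> legal
(6,5): no bracket -> illegal
(6,6): flips 2 -> legal
B mobility = 12
-- W to move --
(0,2): flips 2 -> legal
(0,3): flips 3 -> legal
(0,4): no bracket -> illegal
(1,2): flips 2 -> legal
(1,5): flips 2 -> legal
(2,2): flips 1 -> legal
(2,5): no bracket -> illegal
(3,2): flips 2 -> legal
(3,7): flips 1 -> legal
(6,5): no bracket -> illegal
(6,6): flips 2 -> legal
(7,6): no bracket -> illegal
(7,7): no bracket -> illegal
W mobility = 8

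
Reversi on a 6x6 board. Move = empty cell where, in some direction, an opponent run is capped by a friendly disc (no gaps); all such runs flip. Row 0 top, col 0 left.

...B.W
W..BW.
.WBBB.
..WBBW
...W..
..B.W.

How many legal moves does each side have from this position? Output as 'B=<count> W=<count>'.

-- B to move --
(0,0): no bracket -> illegal
(0,1): no bracket -> illegal
(0,4): flips 1 -> legal
(1,1): no bracket -> illegal
(1,2): no bracket -> illegal
(1,5): flips 1 -> legal
(2,0): flips 1 -> legal
(2,5): flips 1 -> legal
(3,0): no bracket -> illegal
(3,1): flips 1 -> legal
(4,1): flips 1 -> legal
(4,2): flips 1 -> legal
(4,4): no bracket -> illegal
(4,5): no bracket -> illegal
(5,3): flips 1 -> legal
(5,5): no bracket -> illegal
B mobility = 8
-- W to move --
(0,2): flips 2 -> legal
(0,4): no bracket -> illegal
(1,1): no bracket -> illegal
(1,2): flips 2 -> legal
(1,5): no bracket -> illegal
(2,5): flips 4 -> legal
(3,1): no bracket -> illegal
(4,1): no bracket -> illegal
(4,2): no bracket -> illegal
(4,4): flips 2 -> legal
(4,5): no bracket -> illegal
(5,1): no bracket -> illegal
(5,3): no bracket -> illegal
W mobility = 4

Answer: B=8 W=4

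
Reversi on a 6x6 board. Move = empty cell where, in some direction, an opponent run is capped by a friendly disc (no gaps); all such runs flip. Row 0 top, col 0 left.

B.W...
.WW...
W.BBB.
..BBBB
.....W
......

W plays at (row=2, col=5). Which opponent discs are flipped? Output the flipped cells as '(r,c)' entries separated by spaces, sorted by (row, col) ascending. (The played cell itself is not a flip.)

Answer: (3,5)

Derivation:
Dir NW: first cell '.' (not opp) -> no flip
Dir N: first cell '.' (not opp) -> no flip
Dir NE: edge -> no flip
Dir W: opp run (2,4) (2,3) (2,2), next='.' -> no flip
Dir E: edge -> no flip
Dir SW: opp run (3,4), next='.' -> no flip
Dir S: opp run (3,5) capped by W -> flip
Dir SE: edge -> no flip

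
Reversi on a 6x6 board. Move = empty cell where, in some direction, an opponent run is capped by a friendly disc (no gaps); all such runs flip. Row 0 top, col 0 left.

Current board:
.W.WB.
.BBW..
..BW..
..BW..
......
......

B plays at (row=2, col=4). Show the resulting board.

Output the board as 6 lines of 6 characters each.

Answer: .W.WB.
.BBW..
..BBB.
..BW..
......
......

Derivation:
Place B at (2,4); scan 8 dirs for brackets.
Dir NW: opp run (1,3), next='.' -> no flip
Dir N: first cell '.' (not opp) -> no flip
Dir NE: first cell '.' (not opp) -> no flip
Dir W: opp run (2,3) capped by B -> flip
Dir E: first cell '.' (not opp) -> no flip
Dir SW: opp run (3,3), next='.' -> no flip
Dir S: first cell '.' (not opp) -> no flip
Dir SE: first cell '.' (not opp) -> no flip
All flips: (2,3)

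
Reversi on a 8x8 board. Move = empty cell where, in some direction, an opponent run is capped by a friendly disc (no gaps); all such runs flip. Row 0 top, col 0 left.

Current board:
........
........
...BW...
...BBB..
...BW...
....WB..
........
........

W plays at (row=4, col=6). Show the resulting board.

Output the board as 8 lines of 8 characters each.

Answer: ........
........
...BW...
...BBW..
...BW.W.
....WB..
........
........

Derivation:
Place W at (4,6); scan 8 dirs for brackets.
Dir NW: opp run (3,5) capped by W -> flip
Dir N: first cell '.' (not opp) -> no flip
Dir NE: first cell '.' (not opp) -> no flip
Dir W: first cell '.' (not opp) -> no flip
Dir E: first cell '.' (not opp) -> no flip
Dir SW: opp run (5,5), next='.' -> no flip
Dir S: first cell '.' (not opp) -> no flip
Dir SE: first cell '.' (not opp) -> no flip
All flips: (3,5)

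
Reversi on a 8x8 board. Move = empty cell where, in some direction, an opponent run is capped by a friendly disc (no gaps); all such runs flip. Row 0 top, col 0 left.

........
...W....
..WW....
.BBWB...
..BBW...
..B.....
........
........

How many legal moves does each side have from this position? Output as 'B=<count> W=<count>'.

-- B to move --
(0,2): no bracket -> illegal
(0,3): flips 3 -> legal
(0,4): flips 2 -> legal
(1,1): no bracket -> illegal
(1,2): flips 2 -> legal
(1,4): flips 1 -> legal
(2,1): no bracket -> illegal
(2,4): flips 1 -> legal
(3,5): no bracket -> illegal
(4,5): flips 1 -> legal
(5,3): no bracket -> illegal
(5,4): flips 1 -> legal
(5,5): no bracket -> illegal
B mobility = 7
-- W to move --
(2,0): no bracket -> illegal
(2,1): no bracket -> illegal
(2,4): flips 1 -> legal
(2,5): no bracket -> illegal
(3,0): flips 2 -> legal
(3,5): flips 1 -> legal
(4,0): flips 1 -> legal
(4,1): flips 3 -> legal
(4,5): flips 1 -> legal
(5,1): flips 1 -> legal
(5,3): flips 1 -> legal
(5,4): no bracket -> illegal
(6,1): no bracket -> illegal
(6,2): flips 3 -> legal
(6,3): no bracket -> illegal
W mobility = 9

Answer: B=7 W=9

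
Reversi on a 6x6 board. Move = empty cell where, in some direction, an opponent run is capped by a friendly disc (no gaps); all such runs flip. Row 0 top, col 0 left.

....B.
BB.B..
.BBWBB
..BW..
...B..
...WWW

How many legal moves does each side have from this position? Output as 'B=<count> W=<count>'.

-- B to move --
(1,2): no bracket -> illegal
(1,4): flips 1 -> legal
(3,4): flips 1 -> legal
(4,2): flips 1 -> legal
(4,4): flips 1 -> legal
(4,5): no bracket -> illegal
(5,2): no bracket -> illegal
B mobility = 4
-- W to move --
(0,0): flips 2 -> legal
(0,1): no bracket -> illegal
(0,2): no bracket -> illegal
(0,3): flips 1 -> legal
(0,5): no bracket -> illegal
(1,2): no bracket -> illegal
(1,4): no bracket -> illegal
(1,5): flips 1 -> legal
(2,0): flips 2 -> legal
(3,0): no bracket -> illegal
(3,1): flips 1 -> legal
(3,4): no bracket -> illegal
(3,5): no bracket -> illegal
(4,1): flips 1 -> legal
(4,2): no bracket -> illegal
(4,4): no bracket -> illegal
(5,2): no bracket -> illegal
W mobility = 6

Answer: B=4 W=6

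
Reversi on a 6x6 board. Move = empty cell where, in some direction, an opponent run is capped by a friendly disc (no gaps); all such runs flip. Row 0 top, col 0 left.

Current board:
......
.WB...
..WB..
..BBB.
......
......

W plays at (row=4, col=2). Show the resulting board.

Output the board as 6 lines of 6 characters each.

Answer: ......
.WB...
..WB..
..WBB.
..W...
......

Derivation:
Place W at (4,2); scan 8 dirs for brackets.
Dir NW: first cell '.' (not opp) -> no flip
Dir N: opp run (3,2) capped by W -> flip
Dir NE: opp run (3,3), next='.' -> no flip
Dir W: first cell '.' (not opp) -> no flip
Dir E: first cell '.' (not opp) -> no flip
Dir SW: first cell '.' (not opp) -> no flip
Dir S: first cell '.' (not opp) -> no flip
Dir SE: first cell '.' (not opp) -> no flip
All flips: (3,2)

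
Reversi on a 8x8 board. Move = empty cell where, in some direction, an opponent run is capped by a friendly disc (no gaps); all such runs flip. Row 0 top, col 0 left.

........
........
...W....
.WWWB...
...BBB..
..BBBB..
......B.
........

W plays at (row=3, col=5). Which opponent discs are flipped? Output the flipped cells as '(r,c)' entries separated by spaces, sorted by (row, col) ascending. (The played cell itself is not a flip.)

Answer: (3,4)

Derivation:
Dir NW: first cell '.' (not opp) -> no flip
Dir N: first cell '.' (not opp) -> no flip
Dir NE: first cell '.' (not opp) -> no flip
Dir W: opp run (3,4) capped by W -> flip
Dir E: first cell '.' (not opp) -> no flip
Dir SW: opp run (4,4) (5,3), next='.' -> no flip
Dir S: opp run (4,5) (5,5), next='.' -> no flip
Dir SE: first cell '.' (not opp) -> no flip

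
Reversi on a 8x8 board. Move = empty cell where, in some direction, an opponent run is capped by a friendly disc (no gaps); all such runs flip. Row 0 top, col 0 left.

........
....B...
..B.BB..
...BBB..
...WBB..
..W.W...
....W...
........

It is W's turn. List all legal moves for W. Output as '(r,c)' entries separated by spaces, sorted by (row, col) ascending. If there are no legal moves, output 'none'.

Answer: (0,4) (1,6) (2,3) (3,6) (4,6)

Derivation:
(0,3): no bracket -> illegal
(0,4): flips 4 -> legal
(0,5): no bracket -> illegal
(1,1): no bracket -> illegal
(1,2): no bracket -> illegal
(1,3): no bracket -> illegal
(1,5): no bracket -> illegal
(1,6): flips 2 -> legal
(2,1): no bracket -> illegal
(2,3): flips 1 -> legal
(2,6): no bracket -> illegal
(3,1): no bracket -> illegal
(3,2): no bracket -> illegal
(3,6): flips 1 -> legal
(4,2): no bracket -> illegal
(4,6): flips 2 -> legal
(5,3): no bracket -> illegal
(5,5): no bracket -> illegal
(5,6): no bracket -> illegal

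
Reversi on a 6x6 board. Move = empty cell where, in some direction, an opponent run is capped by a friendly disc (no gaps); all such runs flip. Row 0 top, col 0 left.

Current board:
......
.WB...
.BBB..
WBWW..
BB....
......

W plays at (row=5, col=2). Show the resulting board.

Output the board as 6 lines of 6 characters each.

Answer: ......
.WB...
.BBB..
WBWW..
BW....
..W...

Derivation:
Place W at (5,2); scan 8 dirs for brackets.
Dir NW: opp run (4,1) capped by W -> flip
Dir N: first cell '.' (not opp) -> no flip
Dir NE: first cell '.' (not opp) -> no flip
Dir W: first cell '.' (not opp) -> no flip
Dir E: first cell '.' (not opp) -> no flip
Dir SW: edge -> no flip
Dir S: edge -> no flip
Dir SE: edge -> no flip
All flips: (4,1)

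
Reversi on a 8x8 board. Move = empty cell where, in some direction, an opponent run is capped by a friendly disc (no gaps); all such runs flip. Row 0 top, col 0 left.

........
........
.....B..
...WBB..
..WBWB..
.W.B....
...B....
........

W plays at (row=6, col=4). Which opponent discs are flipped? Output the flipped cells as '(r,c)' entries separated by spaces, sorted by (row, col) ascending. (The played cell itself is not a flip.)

Dir NW: opp run (5,3) capped by W -> flip
Dir N: first cell '.' (not opp) -> no flip
Dir NE: first cell '.' (not opp) -> no flip
Dir W: opp run (6,3), next='.' -> no flip
Dir E: first cell '.' (not opp) -> no flip
Dir SW: first cell '.' (not opp) -> no flip
Dir S: first cell '.' (not opp) -> no flip
Dir SE: first cell '.' (not opp) -> no flip

Answer: (5,3)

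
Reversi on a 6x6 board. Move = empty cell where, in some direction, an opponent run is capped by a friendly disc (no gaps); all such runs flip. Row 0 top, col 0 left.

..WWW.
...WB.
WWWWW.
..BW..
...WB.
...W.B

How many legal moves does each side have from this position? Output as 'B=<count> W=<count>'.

-- B to move --
(0,1): no bracket -> illegal
(0,5): no bracket -> illegal
(1,0): flips 1 -> legal
(1,1): flips 2 -> legal
(1,2): flips 2 -> legal
(1,5): no bracket -> illegal
(2,5): no bracket -> illegal
(3,0): no bracket -> illegal
(3,1): no bracket -> illegal
(3,4): flips 2 -> legal
(3,5): no bracket -> illegal
(4,2): flips 1 -> legal
(5,2): no bracket -> illegal
(5,4): flips 1 -> legal
B mobility = 6
-- W to move --
(0,5): flips 1 -> legal
(1,5): flips 1 -> legal
(2,5): flips 1 -> legal
(3,1): flips 1 -> legal
(3,4): no bracket -> illegal
(3,5): flips 1 -> legal
(4,1): flips 1 -> legal
(4,2): flips 1 -> legal
(4,5): flips 1 -> legal
(5,4): no bracket -> illegal
W mobility = 8

Answer: B=6 W=8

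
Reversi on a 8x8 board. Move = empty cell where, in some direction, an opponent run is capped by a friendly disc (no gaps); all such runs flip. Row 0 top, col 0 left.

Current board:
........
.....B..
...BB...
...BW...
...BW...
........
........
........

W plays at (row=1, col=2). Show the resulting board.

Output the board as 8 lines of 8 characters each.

Answer: ........
..W..B..
...WB...
...BW...
...BW...
........
........
........

Derivation:
Place W at (1,2); scan 8 dirs for brackets.
Dir NW: first cell '.' (not opp) -> no flip
Dir N: first cell '.' (not opp) -> no flip
Dir NE: first cell '.' (not opp) -> no flip
Dir W: first cell '.' (not opp) -> no flip
Dir E: first cell '.' (not opp) -> no flip
Dir SW: first cell '.' (not opp) -> no flip
Dir S: first cell '.' (not opp) -> no flip
Dir SE: opp run (2,3) capped by W -> flip
All flips: (2,3)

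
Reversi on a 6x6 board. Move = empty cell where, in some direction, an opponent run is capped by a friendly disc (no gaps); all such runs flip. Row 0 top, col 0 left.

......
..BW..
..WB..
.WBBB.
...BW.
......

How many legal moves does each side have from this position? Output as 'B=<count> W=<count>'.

Answer: B=8 W=6

Derivation:
-- B to move --
(0,2): no bracket -> illegal
(0,3): flips 1 -> legal
(0,4): no bracket -> illegal
(1,1): flips 1 -> legal
(1,4): flips 1 -> legal
(2,0): no bracket -> illegal
(2,1): flips 1 -> legal
(2,4): no bracket -> illegal
(3,0): flips 1 -> legal
(3,5): no bracket -> illegal
(4,0): no bracket -> illegal
(4,1): no bracket -> illegal
(4,2): no bracket -> illegal
(4,5): flips 1 -> legal
(5,3): no bracket -> illegal
(5,4): flips 1 -> legal
(5,5): flips 1 -> legal
B mobility = 8
-- W to move --
(0,1): no bracket -> illegal
(0,2): flips 1 -> legal
(0,3): no bracket -> illegal
(1,1): flips 1 -> legal
(1,4): no bracket -> illegal
(2,1): no bracket -> illegal
(2,4): flips 2 -> legal
(2,5): no bracket -> illegal
(3,5): flips 3 -> legal
(4,1): no bracket -> illegal
(4,2): flips 2 -> legal
(4,5): no bracket -> illegal
(5,2): no bracket -> illegal
(5,3): flips 3 -> legal
(5,4): no bracket -> illegal
W mobility = 6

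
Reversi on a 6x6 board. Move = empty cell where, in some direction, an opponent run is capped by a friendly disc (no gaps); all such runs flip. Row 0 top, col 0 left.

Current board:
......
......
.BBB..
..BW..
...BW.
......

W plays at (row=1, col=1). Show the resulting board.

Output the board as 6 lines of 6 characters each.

Answer: ......
.W....
.BWB..
..BW..
...BW.
......

Derivation:
Place W at (1,1); scan 8 dirs for brackets.
Dir NW: first cell '.' (not opp) -> no flip
Dir N: first cell '.' (not opp) -> no flip
Dir NE: first cell '.' (not opp) -> no flip
Dir W: first cell '.' (not opp) -> no flip
Dir E: first cell '.' (not opp) -> no flip
Dir SW: first cell '.' (not opp) -> no flip
Dir S: opp run (2,1), next='.' -> no flip
Dir SE: opp run (2,2) capped by W -> flip
All flips: (2,2)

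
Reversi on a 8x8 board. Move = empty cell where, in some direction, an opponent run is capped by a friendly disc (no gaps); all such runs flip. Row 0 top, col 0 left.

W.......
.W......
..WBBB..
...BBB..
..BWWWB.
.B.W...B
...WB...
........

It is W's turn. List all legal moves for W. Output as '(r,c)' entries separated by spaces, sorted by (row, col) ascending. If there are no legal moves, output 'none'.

(1,2): flips 2 -> legal
(1,3): flips 2 -> legal
(1,4): flips 2 -> legal
(1,5): flips 2 -> legal
(1,6): flips 2 -> legal
(2,6): flips 4 -> legal
(3,1): flips 1 -> legal
(3,2): no bracket -> illegal
(3,6): no bracket -> illegal
(3,7): no bracket -> illegal
(4,0): no bracket -> illegal
(4,1): flips 1 -> legal
(4,7): flips 1 -> legal
(5,0): no bracket -> illegal
(5,2): no bracket -> illegal
(5,4): no bracket -> illegal
(5,5): no bracket -> illegal
(5,6): no bracket -> illegal
(6,0): no bracket -> illegal
(6,1): no bracket -> illegal
(6,2): no bracket -> illegal
(6,5): flips 1 -> legal
(6,6): no bracket -> illegal
(6,7): no bracket -> illegal
(7,3): no bracket -> illegal
(7,4): no bracket -> illegal
(7,5): flips 1 -> legal

Answer: (1,2) (1,3) (1,4) (1,5) (1,6) (2,6) (3,1) (4,1) (4,7) (6,5) (7,5)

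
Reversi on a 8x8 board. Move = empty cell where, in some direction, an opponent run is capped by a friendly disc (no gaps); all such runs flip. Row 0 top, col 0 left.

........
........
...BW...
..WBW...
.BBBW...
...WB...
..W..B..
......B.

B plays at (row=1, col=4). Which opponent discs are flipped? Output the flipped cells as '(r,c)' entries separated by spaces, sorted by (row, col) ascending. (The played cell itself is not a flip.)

Answer: (2,4) (3,4) (4,4)

Derivation:
Dir NW: first cell '.' (not opp) -> no flip
Dir N: first cell '.' (not opp) -> no flip
Dir NE: first cell '.' (not opp) -> no flip
Dir W: first cell '.' (not opp) -> no flip
Dir E: first cell '.' (not opp) -> no flip
Dir SW: first cell 'B' (not opp) -> no flip
Dir S: opp run (2,4) (3,4) (4,4) capped by B -> flip
Dir SE: first cell '.' (not opp) -> no flip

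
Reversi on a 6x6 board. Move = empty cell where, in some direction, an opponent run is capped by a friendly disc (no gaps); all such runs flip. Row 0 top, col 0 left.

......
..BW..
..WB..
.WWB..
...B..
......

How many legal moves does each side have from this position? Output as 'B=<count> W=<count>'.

-- B to move --
(0,2): no bracket -> illegal
(0,3): flips 1 -> legal
(0,4): no bracket -> illegal
(1,1): flips 1 -> legal
(1,4): flips 1 -> legal
(2,0): no bracket -> illegal
(2,1): flips 2 -> legal
(2,4): no bracket -> illegal
(3,0): flips 2 -> legal
(4,0): no bracket -> illegal
(4,1): flips 1 -> legal
(4,2): flips 2 -> legal
B mobility = 7
-- W to move --
(0,1): no bracket -> illegal
(0,2): flips 1 -> legal
(0,3): no bracket -> illegal
(1,1): flips 1 -> legal
(1,4): flips 1 -> legal
(2,1): no bracket -> illegal
(2,4): flips 1 -> legal
(3,4): flips 1 -> legal
(4,2): no bracket -> illegal
(4,4): flips 1 -> legal
(5,2): no bracket -> illegal
(5,3): flips 3 -> legal
(5,4): flips 1 -> legal
W mobility = 8

Answer: B=7 W=8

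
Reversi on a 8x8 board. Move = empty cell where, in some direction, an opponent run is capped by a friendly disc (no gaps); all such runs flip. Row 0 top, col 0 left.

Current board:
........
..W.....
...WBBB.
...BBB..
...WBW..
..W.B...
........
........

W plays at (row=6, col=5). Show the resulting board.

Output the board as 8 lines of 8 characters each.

Place W at (6,5); scan 8 dirs for brackets.
Dir NW: opp run (5,4) capped by W -> flip
Dir N: first cell '.' (not opp) -> no flip
Dir NE: first cell '.' (not opp) -> no flip
Dir W: first cell '.' (not opp) -> no flip
Dir E: first cell '.' (not opp) -> no flip
Dir SW: first cell '.' (not opp) -> no flip
Dir S: first cell '.' (not opp) -> no flip
Dir SE: first cell '.' (not opp) -> no flip
All flips: (5,4)

Answer: ........
..W.....
...WBBB.
...BBB..
...WBW..
..W.W...
.....W..
........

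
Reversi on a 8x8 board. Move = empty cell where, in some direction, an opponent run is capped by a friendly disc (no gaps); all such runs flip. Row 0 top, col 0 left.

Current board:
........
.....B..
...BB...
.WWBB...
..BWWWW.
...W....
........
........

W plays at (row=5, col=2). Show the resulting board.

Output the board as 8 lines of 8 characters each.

Answer: ........
.....B..
...BB...
.WWBB...
..WWWWW.
..WW....
........
........

Derivation:
Place W at (5,2); scan 8 dirs for brackets.
Dir NW: first cell '.' (not opp) -> no flip
Dir N: opp run (4,2) capped by W -> flip
Dir NE: first cell 'W' (not opp) -> no flip
Dir W: first cell '.' (not opp) -> no flip
Dir E: first cell 'W' (not opp) -> no flip
Dir SW: first cell '.' (not opp) -> no flip
Dir S: first cell '.' (not opp) -> no flip
Dir SE: first cell '.' (not opp) -> no flip
All flips: (4,2)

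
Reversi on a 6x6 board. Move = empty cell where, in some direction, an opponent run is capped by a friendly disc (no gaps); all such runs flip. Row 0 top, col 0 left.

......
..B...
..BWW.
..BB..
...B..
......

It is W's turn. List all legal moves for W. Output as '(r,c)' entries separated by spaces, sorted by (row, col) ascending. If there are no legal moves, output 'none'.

Answer: (0,1) (2,1) (4,1) (4,2) (5,3)

Derivation:
(0,1): flips 1 -> legal
(0,2): no bracket -> illegal
(0,3): no bracket -> illegal
(1,1): no bracket -> illegal
(1,3): no bracket -> illegal
(2,1): flips 1 -> legal
(3,1): no bracket -> illegal
(3,4): no bracket -> illegal
(4,1): flips 1 -> legal
(4,2): flips 1 -> legal
(4,4): no bracket -> illegal
(5,2): no bracket -> illegal
(5,3): flips 2 -> legal
(5,4): no bracket -> illegal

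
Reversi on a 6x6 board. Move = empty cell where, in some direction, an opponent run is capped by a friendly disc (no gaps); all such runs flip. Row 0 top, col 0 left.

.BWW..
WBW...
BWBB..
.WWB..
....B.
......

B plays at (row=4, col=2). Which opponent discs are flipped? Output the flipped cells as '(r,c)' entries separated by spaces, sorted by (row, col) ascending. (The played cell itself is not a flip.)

Dir NW: opp run (3,1) capped by B -> flip
Dir N: opp run (3,2) capped by B -> flip
Dir NE: first cell 'B' (not opp) -> no flip
Dir W: first cell '.' (not opp) -> no flip
Dir E: first cell '.' (not opp) -> no flip
Dir SW: first cell '.' (not opp) -> no flip
Dir S: first cell '.' (not opp) -> no flip
Dir SE: first cell '.' (not opp) -> no flip

Answer: (3,1) (3,2)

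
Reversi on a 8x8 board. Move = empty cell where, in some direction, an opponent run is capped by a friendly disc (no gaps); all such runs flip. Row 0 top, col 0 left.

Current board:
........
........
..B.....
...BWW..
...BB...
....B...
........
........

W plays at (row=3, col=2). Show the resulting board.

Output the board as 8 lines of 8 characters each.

Answer: ........
........
..B.....
..WWWW..
...BB...
....B...
........
........

Derivation:
Place W at (3,2); scan 8 dirs for brackets.
Dir NW: first cell '.' (not opp) -> no flip
Dir N: opp run (2,2), next='.' -> no flip
Dir NE: first cell '.' (not opp) -> no flip
Dir W: first cell '.' (not opp) -> no flip
Dir E: opp run (3,3) capped by W -> flip
Dir SW: first cell '.' (not opp) -> no flip
Dir S: first cell '.' (not opp) -> no flip
Dir SE: opp run (4,3) (5,4), next='.' -> no flip
All flips: (3,3)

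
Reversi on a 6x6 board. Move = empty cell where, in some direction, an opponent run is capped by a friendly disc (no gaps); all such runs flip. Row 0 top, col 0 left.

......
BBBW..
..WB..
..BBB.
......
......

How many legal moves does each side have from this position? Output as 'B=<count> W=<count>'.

Answer: B=3 W=6

Derivation:
-- B to move --
(0,2): no bracket -> illegal
(0,3): flips 1 -> legal
(0,4): no bracket -> illegal
(1,4): flips 1 -> legal
(2,1): flips 1 -> legal
(2,4): no bracket -> illegal
(3,1): no bracket -> illegal
B mobility = 3
-- W to move --
(0,0): flips 1 -> legal
(0,1): no bracket -> illegal
(0,2): flips 1 -> legal
(0,3): no bracket -> illegal
(1,4): no bracket -> illegal
(2,0): no bracket -> illegal
(2,1): no bracket -> illegal
(2,4): flips 1 -> legal
(2,5): no bracket -> illegal
(3,1): no bracket -> illegal
(3,5): no bracket -> illegal
(4,1): no bracket -> illegal
(4,2): flips 1 -> legal
(4,3): flips 2 -> legal
(4,4): flips 1 -> legal
(4,5): no bracket -> illegal
W mobility = 6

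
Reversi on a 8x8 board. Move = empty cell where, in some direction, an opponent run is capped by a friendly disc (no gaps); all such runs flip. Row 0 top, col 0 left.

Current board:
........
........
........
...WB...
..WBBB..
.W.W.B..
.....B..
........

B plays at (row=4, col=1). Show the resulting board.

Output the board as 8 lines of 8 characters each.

Place B at (4,1); scan 8 dirs for brackets.
Dir NW: first cell '.' (not opp) -> no flip
Dir N: first cell '.' (not opp) -> no flip
Dir NE: first cell '.' (not opp) -> no flip
Dir W: first cell '.' (not opp) -> no flip
Dir E: opp run (4,2) capped by B -> flip
Dir SW: first cell '.' (not opp) -> no flip
Dir S: opp run (5,1), next='.' -> no flip
Dir SE: first cell '.' (not opp) -> no flip
All flips: (4,2)

Answer: ........
........
........
...WB...
.BBBBB..
.W.W.B..
.....B..
........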